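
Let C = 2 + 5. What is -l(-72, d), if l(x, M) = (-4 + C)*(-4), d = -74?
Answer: 12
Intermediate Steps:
C = 7
l(x, M) = -12 (l(x, M) = (-4 + 7)*(-4) = 3*(-4) = -12)
-l(-72, d) = -1*(-12) = 12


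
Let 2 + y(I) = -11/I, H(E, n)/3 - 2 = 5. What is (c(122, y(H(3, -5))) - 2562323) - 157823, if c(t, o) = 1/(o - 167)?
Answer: -9683719781/3560 ≈ -2.7201e+6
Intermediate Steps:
H(E, n) = 21 (H(E, n) = 6 + 3*5 = 6 + 15 = 21)
y(I) = -2 - 11/I
c(t, o) = 1/(-167 + o)
(c(122, y(H(3, -5))) - 2562323) - 157823 = (1/(-167 + (-2 - 11/21)) - 2562323) - 157823 = (1/(-167 - 53/21) - 2562323) - 157823 = (1/(-3560/21) - 2562323) - 157823 = (-21/3560 - 2562323) - 157823 = -9121869901/3560 - 157823 = -9683719781/3560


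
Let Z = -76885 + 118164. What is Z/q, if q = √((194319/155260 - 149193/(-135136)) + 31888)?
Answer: 165116*√54837882881344552603390/167274604649311 ≈ 231.15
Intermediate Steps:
q = √54837882881344552603390/1311325960 (q = √((194319*(1/155260) - 149193*(-1/135136)) + 31888) = √((194319/155260 + 149193/135136) + 31888) = √(12355799391/5245303840 + 31888) = √(167274604649311/5245303840) = √54837882881344552603390/1311325960 ≈ 178.58)
Z = 41279
Z/q = 41279/((√54837882881344552603390/1311325960)) = 41279*(4*√54837882881344552603390/167274604649311) = 165116*√54837882881344552603390/167274604649311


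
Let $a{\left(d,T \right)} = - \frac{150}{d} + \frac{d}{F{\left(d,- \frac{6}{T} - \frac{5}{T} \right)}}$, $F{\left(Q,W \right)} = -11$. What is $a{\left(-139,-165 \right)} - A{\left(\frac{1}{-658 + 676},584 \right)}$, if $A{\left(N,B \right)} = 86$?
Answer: $- \frac{110523}{1529} \approx -72.285$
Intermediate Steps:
$a{\left(d,T \right)} = - \frac{150}{d} - \frac{d}{11}$ ($a{\left(d,T \right)} = - \frac{150}{d} + \frac{d}{-11} = - \frac{150}{d} + d \left(- \frac{1}{11}\right) = - \frac{150}{d} - \frac{d}{11}$)
$a{\left(-139,-165 \right)} - A{\left(\frac{1}{-658 + 676},584 \right)} = \left(- \frac{150}{-139} - - \frac{139}{11}\right) - 86 = \left(\left(-150\right) \left(- \frac{1}{139}\right) + \frac{139}{11}\right) - 86 = \left(\frac{150}{139} + \frac{139}{11}\right) - 86 = \frac{20971}{1529} - 86 = - \frac{110523}{1529}$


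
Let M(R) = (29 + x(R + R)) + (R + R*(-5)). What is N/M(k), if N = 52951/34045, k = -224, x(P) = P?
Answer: 52951/16239465 ≈ 0.0032606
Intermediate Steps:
N = 52951/34045 (N = 52951*(1/34045) = 52951/34045 ≈ 1.5553)
M(R) = 29 - 2*R (M(R) = (29 + (R + R)) + (R + R*(-5)) = (29 + 2*R) + (R - 5*R) = (29 + 2*R) - 4*R = 29 - 2*R)
N/M(k) = 52951/(34045*(29 - 2*(-224))) = 52951/(34045*(29 + 448)) = (52951/34045)/477 = (52951/34045)*(1/477) = 52951/16239465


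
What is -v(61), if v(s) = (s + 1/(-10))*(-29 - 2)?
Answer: 18879/10 ≈ 1887.9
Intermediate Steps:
v(s) = 31/10 - 31*s (v(s) = (s - 1/10)*(-31) = (-1/10 + s)*(-31) = 31/10 - 31*s)
-v(61) = -(31/10 - 31*61) = -(31/10 - 1891) = -1*(-18879/10) = 18879/10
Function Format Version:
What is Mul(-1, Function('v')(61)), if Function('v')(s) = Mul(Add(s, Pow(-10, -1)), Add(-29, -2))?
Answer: Rational(18879, 10) ≈ 1887.9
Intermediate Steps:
Function('v')(s) = Add(Rational(31, 10), Mul(-31, s)) (Function('v')(s) = Mul(Add(s, Rational(-1, 10)), -31) = Mul(Add(Rational(-1, 10), s), -31) = Add(Rational(31, 10), Mul(-31, s)))
Mul(-1, Function('v')(61)) = Mul(-1, Add(Rational(31, 10), Mul(-31, 61))) = Mul(-1, Add(Rational(31, 10), -1891)) = Mul(-1, Rational(-18879, 10)) = Rational(18879, 10)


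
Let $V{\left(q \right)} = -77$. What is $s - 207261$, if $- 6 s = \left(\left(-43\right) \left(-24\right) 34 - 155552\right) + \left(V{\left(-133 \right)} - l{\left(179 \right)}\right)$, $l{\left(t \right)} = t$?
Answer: $-187141$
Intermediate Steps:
$s = 20120$ ($s = - \frac{\left(\left(-43\right) \left(-24\right) 34 - 155552\right) - 256}{6} = - \frac{\left(1032 \cdot 34 - 155552\right) - 256}{6} = - \frac{\left(35088 - 155552\right) - 256}{6} = - \frac{-120464 - 256}{6} = \left(- \frac{1}{6}\right) \left(-120720\right) = 20120$)
$s - 207261 = 20120 - 207261 = -187141$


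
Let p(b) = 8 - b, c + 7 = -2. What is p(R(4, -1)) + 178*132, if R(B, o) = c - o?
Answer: 23512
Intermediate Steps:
c = -9 (c = -7 - 2 = -9)
R(B, o) = -9 - o
p(R(4, -1)) + 178*132 = (8 - (-9 - 1*(-1))) + 178*132 = (8 - (-9 + 1)) + 23496 = (8 - 1*(-8)) + 23496 = (8 + 8) + 23496 = 16 + 23496 = 23512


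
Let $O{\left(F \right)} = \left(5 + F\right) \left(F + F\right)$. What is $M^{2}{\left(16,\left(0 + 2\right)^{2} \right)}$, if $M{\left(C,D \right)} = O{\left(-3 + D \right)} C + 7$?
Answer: $39601$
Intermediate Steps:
$O{\left(F \right)} = 2 F \left(5 + F\right)$ ($O{\left(F \right)} = \left(5 + F\right) 2 F = 2 F \left(5 + F\right)$)
$M{\left(C,D \right)} = 7 + 2 C \left(-3 + D\right) \left(2 + D\right)$ ($M{\left(C,D \right)} = 2 \left(-3 + D\right) \left(5 + \left(-3 + D\right)\right) C + 7 = 2 \left(-3 + D\right) \left(2 + D\right) C + 7 = 2 C \left(-3 + D\right) \left(2 + D\right) + 7 = 7 + 2 C \left(-3 + D\right) \left(2 + D\right)$)
$M^{2}{\left(16,\left(0 + 2\right)^{2} \right)} = \left(7 + 2 \cdot 16 \left(-3 + \left(0 + 2\right)^{2}\right) \left(2 + \left(0 + 2\right)^{2}\right)\right)^{2} = \left(7 + 2 \cdot 16 \left(-3 + 2^{2}\right) \left(2 + 2^{2}\right)\right)^{2} = \left(7 + 2 \cdot 16 \left(-3 + 4\right) \left(2 + 4\right)\right)^{2} = \left(7 + 2 \cdot 16 \cdot 1 \cdot 6\right)^{2} = \left(7 + 192\right)^{2} = 199^{2} = 39601$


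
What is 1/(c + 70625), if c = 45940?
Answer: 1/116565 ≈ 8.5789e-6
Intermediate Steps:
1/(c + 70625) = 1/(45940 + 70625) = 1/116565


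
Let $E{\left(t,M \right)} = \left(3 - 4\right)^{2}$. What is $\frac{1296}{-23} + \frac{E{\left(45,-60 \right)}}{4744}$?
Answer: $- \frac{6148201}{109112} \approx -56.348$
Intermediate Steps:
$E{\left(t,M \right)} = 1$ ($E{\left(t,M \right)} = \left(-1\right)^{2} = 1$)
$\frac{1296}{-23} + \frac{E{\left(45,-60 \right)}}{4744} = \frac{1296}{-23} + 1 \cdot \frac{1}{4744} = 1296 \left(- \frac{1}{23}\right) + 1 \cdot \frac{1}{4744} = - \frac{1296}{23} + \frac{1}{4744} = - \frac{6148201}{109112}$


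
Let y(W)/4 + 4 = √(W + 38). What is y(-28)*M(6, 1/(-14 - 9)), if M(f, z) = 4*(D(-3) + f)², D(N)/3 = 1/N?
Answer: -1600 + 400*√10 ≈ -335.09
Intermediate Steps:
y(W) = -16 + 4*√(38 + W) (y(W) = -16 + 4*√(W + 38) = -16 + 4*√(38 + W))
D(N) = 3/N (D(N) = 3*(1/N) = 3/N)
M(f, z) = 4*(-1 + f)² (M(f, z) = 4*(3/(-3) + f)² = 4*(3*(-⅓) + f)² = 4*(-1 + f)²)
y(-28)*M(6, 1/(-14 - 9)) = (-16 + 4*√(38 - 28))*(4*(-1 + 6)²) = (-16 + 4*√10)*(4*5²) = (-16 + 4*√10)*(4*25) = (-16 + 4*√10)*100 = -1600 + 400*√10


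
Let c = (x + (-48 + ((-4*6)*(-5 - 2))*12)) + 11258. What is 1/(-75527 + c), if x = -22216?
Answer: -1/84517 ≈ -1.1832e-5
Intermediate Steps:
c = -8990 (c = (-22216 + (-48 + ((-4*6)*(-5 - 2))*12)) + 11258 = (-22216 + (-48 - 24*(-7)*12)) + 11258 = (-22216 + (-48 + 168*12)) + 11258 = (-22216 + (-48 + 2016)) + 11258 = (-22216 + 1968) + 11258 = -20248 + 11258 = -8990)
1/(-75527 + c) = 1/(-75527 - 8990) = 1/(-84517) = -1/84517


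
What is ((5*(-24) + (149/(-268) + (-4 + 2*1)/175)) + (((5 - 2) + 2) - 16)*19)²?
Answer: 238909914937521/2199610000 ≈ 1.0861e+5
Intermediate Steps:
((5*(-24) + (149/(-268) + (-4 + 2*1)/175)) + (((5 - 2) + 2) - 16)*19)² = ((-120 + (149*(-1/268) + (-4 + 2)*(1/175))) + ((3 + 2) - 16)*19)² = ((-120 + (-149/268 - 2*1/175)) + (5 - 16)*19)² = ((-120 + (-149/268 - 2/175)) - 11*19)² = ((-120 - 26611/46900) - 209)² = (-5654611/46900 - 209)² = (-15456711/46900)² = 238909914937521/2199610000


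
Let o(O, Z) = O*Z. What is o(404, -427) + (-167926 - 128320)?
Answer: -468754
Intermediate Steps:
o(404, -427) + (-167926 - 128320) = 404*(-427) + (-167926 - 128320) = -172508 - 296246 = -468754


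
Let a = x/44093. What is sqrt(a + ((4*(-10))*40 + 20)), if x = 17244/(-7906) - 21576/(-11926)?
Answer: I*sqrt(380215684274264771025926)/15512666981 ≈ 39.749*I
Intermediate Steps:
x = -130866/351817 (x = 17244*(-1/7906) - 21576*(-1/11926) = -8622/3953 + 10788/5963 = -130866/351817 ≈ -0.37197)
a = -130866/15512666981 (a = -130866/351817/44093 = -130866/351817*1/44093 = -130866/15512666981 ≈ -8.4361e-6)
sqrt(a + ((4*(-10))*40 + 20)) = sqrt(-130866/15512666981 + ((4*(-10))*40 + 20)) = sqrt(-130866/15512666981 + (-40*40 + 20)) = sqrt(-130866/15512666981 + (-1600 + 20)) = sqrt(-130866/15512666981 - 1580) = sqrt(-24510013960846/15512666981) = I*sqrt(380215684274264771025926)/15512666981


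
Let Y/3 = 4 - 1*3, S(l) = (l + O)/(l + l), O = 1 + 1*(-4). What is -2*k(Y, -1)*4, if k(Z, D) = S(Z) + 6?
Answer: -48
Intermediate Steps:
O = -3 (O = 1 - 4 = -3)
S(l) = (-3 + l)/(2*l) (S(l) = (l - 3)/(l + l) = (-3 + l)/((2*l)) = (-3 + l)*(1/(2*l)) = (-3 + l)/(2*l))
Y = 3 (Y = 3*(4 - 1*3) = 3*(4 - 3) = 3*1 = 3)
k(Z, D) = 6 + (-3 + Z)/(2*Z) (k(Z, D) = (-3 + Z)/(2*Z) + 6 = 6 + (-3 + Z)/(2*Z))
-2*k(Y, -1)*4 = -(-3 + 13*3)/3*4 = -(-3 + 39)/3*4 = -36/3*4 = -2*6*4 = -12*4 = -48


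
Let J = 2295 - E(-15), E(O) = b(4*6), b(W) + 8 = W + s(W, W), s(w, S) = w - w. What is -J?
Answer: -2279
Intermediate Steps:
s(w, S) = 0
b(W) = -8 + W (b(W) = -8 + (W + 0) = -8 + W)
E(O) = 16 (E(O) = -8 + 4*6 = -8 + 24 = 16)
J = 2279 (J = 2295 - 1*16 = 2295 - 16 = 2279)
-J = -1*2279 = -2279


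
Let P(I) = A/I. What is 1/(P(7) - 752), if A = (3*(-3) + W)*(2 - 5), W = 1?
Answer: -7/5240 ≈ -0.0013359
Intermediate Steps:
A = 24 (A = (3*(-3) + 1)*(2 - 5) = (-9 + 1)*(-3) = -8*(-3) = 24)
P(I) = 24/I
1/(P(7) - 752) = 1/(24/7 - 752) = 1/(-5240/7) = -7/5240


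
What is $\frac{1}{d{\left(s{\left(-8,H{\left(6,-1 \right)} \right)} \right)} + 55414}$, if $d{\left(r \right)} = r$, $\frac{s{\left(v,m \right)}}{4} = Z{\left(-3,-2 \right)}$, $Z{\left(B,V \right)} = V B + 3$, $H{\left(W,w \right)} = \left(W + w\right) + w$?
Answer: $\frac{1}{55450} \approx 1.8034 \cdot 10^{-5}$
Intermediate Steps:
$H{\left(W,w \right)} = W + 2 w$
$Z{\left(B,V \right)} = 3 + B V$ ($Z{\left(B,V \right)} = B V + 3 = 3 + B V$)
$s{\left(v,m \right)} = 36$ ($s{\left(v,m \right)} = 4 \left(3 - -6\right) = 4 \left(3 + 6\right) = 4 \cdot 9 = 36$)
$\frac{1}{d{\left(s{\left(-8,H{\left(6,-1 \right)} \right)} \right)} + 55414} = \frac{1}{36 + 55414} = \frac{1}{55450}$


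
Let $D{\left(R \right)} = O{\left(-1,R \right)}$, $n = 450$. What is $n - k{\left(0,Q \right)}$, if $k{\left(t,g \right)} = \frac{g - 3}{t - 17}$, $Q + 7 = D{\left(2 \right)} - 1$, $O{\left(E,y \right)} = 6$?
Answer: $\frac{7645}{17} \approx 449.71$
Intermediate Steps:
$D{\left(R \right)} = 6$
$Q = -2$ ($Q = -7 + \left(6 - 1\right) = -7 + 5 = -2$)
$k{\left(t,g \right)} = \frac{-3 + g}{-17 + t}$
$n - k{\left(0,Q \right)} = 450 - \frac{-3 - 2}{-17 + 0} = 450 - \frac{1}{-17} \left(-5\right) = 450 - \left(- \frac{1}{17}\right) \left(-5\right) = 450 - \frac{5}{17} = \frac{7645}{17}$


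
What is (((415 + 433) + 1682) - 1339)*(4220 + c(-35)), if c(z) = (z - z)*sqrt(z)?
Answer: 5026020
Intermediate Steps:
c(z) = 0 (c(z) = 0*sqrt(z) = 0)
(((415 + 433) + 1682) - 1339)*(4220 + c(-35)) = (((415 + 433) + 1682) - 1339)*(4220 + 0) = ((848 + 1682) - 1339)*4220 = (2530 - 1339)*4220 = 1191*4220 = 5026020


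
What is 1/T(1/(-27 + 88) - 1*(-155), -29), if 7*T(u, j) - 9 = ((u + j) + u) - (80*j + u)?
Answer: 427/149756 ≈ 0.0028513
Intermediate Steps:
T(u, j) = 9/7 - 79*j/7 + u/7 (T(u, j) = 9/7 + (((u + j) + u) - (80*j + u))/7 = 9/7 + (((j + u) + u) - (u + 80*j))/7 = 9/7 + ((j + 2*u) + (-u - 80*j))/7 = 9/7 + (u - 79*j)/7 = 9/7 + (-79*j/7 + u/7) = 9/7 - 79*j/7 + u/7)
1/T(1/(-27 + 88) - 1*(-155), -29) = 1/(9/7 - 79/7*(-29) + (1/(-27 + 88) - 1*(-155))/7) = 1/(9/7 + 2291/7 + (1/61 + 155)/7) = 1/(9/7 + 2291/7 + (⅐)*(9456/61)) = 1/(9/7 + 2291/7 + 9456/427) = 1/(149756/427) = 427/149756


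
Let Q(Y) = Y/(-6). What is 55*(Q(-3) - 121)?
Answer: -13255/2 ≈ -6627.5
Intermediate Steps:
Q(Y) = -Y/6 (Q(Y) = Y*(-⅙) = -Y/6)
55*(Q(-3) - 121) = 55*(-⅙*(-3) - 121) = 55*(½ - 121) = 55*(-241/2) = -13255/2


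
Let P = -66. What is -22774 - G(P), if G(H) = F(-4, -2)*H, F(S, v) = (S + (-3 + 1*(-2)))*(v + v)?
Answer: -20398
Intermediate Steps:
F(S, v) = 2*v*(-5 + S) (F(S, v) = (S + (-3 - 2))*(2*v) = (S - 5)*(2*v) = (-5 + S)*(2*v) = 2*v*(-5 + S))
G(H) = 36*H (G(H) = (2*(-2)*(-5 - 4))*H = (2*(-2)*(-9))*H = 36*H)
-22774 - G(P) = -22774 - 36*(-66) = -22774 - 1*(-2376) = -22774 + 2376 = -20398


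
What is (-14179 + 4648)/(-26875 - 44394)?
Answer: 9531/71269 ≈ 0.13373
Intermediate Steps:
(-14179 + 4648)/(-26875 - 44394) = -9531/(-71269) = -9531*(-1/71269) = 9531/71269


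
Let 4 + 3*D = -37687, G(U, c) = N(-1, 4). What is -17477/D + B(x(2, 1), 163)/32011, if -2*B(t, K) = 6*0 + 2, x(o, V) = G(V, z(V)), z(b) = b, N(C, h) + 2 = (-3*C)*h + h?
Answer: 1678331050/1206526601 ≈ 1.3910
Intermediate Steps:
N(C, h) = -2 + h - 3*C*h (N(C, h) = -2 + ((-3*C)*h + h) = -2 + (-3*C*h + h) = -2 + (h - 3*C*h) = -2 + h - 3*C*h)
G(U, c) = 14 (G(U, c) = -2 + 4 - 3*(-1)*4 = -2 + 4 + 12 = 14)
x(o, V) = 14
B(t, K) = -1 (B(t, K) = -(6*0 + 2)/2 = -(0 + 2)/2 = -½*2 = -1)
D = -37691/3 (D = -4/3 + (⅓)*(-37687) = -4/3 - 37687/3 = -37691/3 ≈ -12564.)
-17477/D + B(x(2, 1), 163)/32011 = -17477/(-37691/3) - 1/32011 = -17477*(-3/37691) - 1*1/32011 = 52431/37691 - 1/32011 = 1678331050/1206526601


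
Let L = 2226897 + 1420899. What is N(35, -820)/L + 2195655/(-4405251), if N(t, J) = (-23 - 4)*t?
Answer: -890384943175/1785495219644 ≈ -0.49868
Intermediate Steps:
N(t, J) = -27*t
L = 3647796
N(35, -820)/L + 2195655/(-4405251) = -27*35/3647796 + 2195655/(-4405251) = -945*1/3647796 + 2195655*(-1/4405251) = -315/1215932 - 731885/1468417 = -890384943175/1785495219644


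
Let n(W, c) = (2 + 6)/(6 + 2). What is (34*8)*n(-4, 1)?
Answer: 272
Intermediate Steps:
n(W, c) = 1 (n(W, c) = 8/8 = 8*(⅛) = 1)
(34*8)*n(-4, 1) = (34*8)*1 = 272*1 = 272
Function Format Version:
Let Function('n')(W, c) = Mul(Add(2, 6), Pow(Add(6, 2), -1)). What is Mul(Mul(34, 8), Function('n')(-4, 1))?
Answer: 272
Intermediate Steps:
Function('n')(W, c) = 1 (Function('n')(W, c) = Mul(8, Pow(8, -1)) = Mul(8, Rational(1, 8)) = 1)
Mul(Mul(34, 8), Function('n')(-4, 1)) = Mul(Mul(34, 8), 1) = Mul(272, 1) = 272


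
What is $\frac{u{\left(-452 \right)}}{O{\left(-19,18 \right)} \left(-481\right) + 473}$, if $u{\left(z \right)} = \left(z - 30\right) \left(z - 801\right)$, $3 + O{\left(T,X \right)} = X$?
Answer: $- \frac{301973}{3371} \approx -89.58$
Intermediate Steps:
$O{\left(T,X \right)} = -3 + X$
$u{\left(z \right)} = \left(-801 + z\right) \left(-30 + z\right)$ ($u{\left(z \right)} = \left(-30 + z\right) \left(-801 + z\right) = \left(-801 + z\right) \left(-30 + z\right)$)
$\frac{u{\left(-452 \right)}}{O{\left(-19,18 \right)} \left(-481\right) + 473} = \frac{24030 + \left(-452\right)^{2} - -375612}{\left(-3 + 18\right) \left(-481\right) + 473} = \frac{24030 + 204304 + 375612}{15 \left(-481\right) + 473} = \frac{603946}{-7215 + 473} = \frac{603946}{-6742} = 603946 \left(- \frac{1}{6742}\right) = - \frac{301973}{3371}$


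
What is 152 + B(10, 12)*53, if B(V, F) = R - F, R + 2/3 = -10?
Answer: -3148/3 ≈ -1049.3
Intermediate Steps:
R = -32/3 (R = -⅔ - 10 = -32/3 ≈ -10.667)
B(V, F) = -32/3 - F
152 + B(10, 12)*53 = 152 + (-32/3 - 1*12)*53 = 152 + (-32/3 - 12)*53 = 152 - 68/3*53 = 152 - 3604/3 = -3148/3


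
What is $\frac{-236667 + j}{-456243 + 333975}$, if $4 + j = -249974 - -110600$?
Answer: $\frac{376045}{122268} \approx 3.0756$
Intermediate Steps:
$j = -139378$ ($j = -4 - 139374 = -139378$)
$\frac{-236667 + j}{-456243 + 333975} = \frac{-236667 - 139378}{-456243 + 333975} = - \frac{376045}{-122268} = \left(-376045\right) \left(- \frac{1}{122268}\right) = \frac{376045}{122268}$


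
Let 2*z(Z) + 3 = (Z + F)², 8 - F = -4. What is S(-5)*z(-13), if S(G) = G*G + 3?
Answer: -28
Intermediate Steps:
F = 12 (F = 8 - 1*(-4) = 8 + 4 = 12)
z(Z) = -3/2 + (12 + Z)²/2 (z(Z) = -3/2 + (Z + 12)²/2 = -3/2 + (12 + Z)²/2)
S(G) = 3 + G² (S(G) = G² + 3 = 3 + G²)
S(-5)*z(-13) = (3 + (-5)²)*(-3/2 + (12 - 13)²/2) = (3 + 25)*(-3/2 + (½)*(-1)²) = 28*(-3/2 + (½)*1) = 28*(-3/2 + ½) = 28*(-1) = -28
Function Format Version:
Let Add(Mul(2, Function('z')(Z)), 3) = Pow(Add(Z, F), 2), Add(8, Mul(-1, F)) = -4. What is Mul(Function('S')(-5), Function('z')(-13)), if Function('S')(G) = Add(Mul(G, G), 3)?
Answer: -28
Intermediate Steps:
F = 12 (F = Add(8, Mul(-1, -4)) = Add(8, 4) = 12)
Function('z')(Z) = Add(Rational(-3, 2), Mul(Rational(1, 2), Pow(Add(12, Z), 2))) (Function('z')(Z) = Add(Rational(-3, 2), Mul(Rational(1, 2), Pow(Add(Z, 12), 2))) = Add(Rational(-3, 2), Mul(Rational(1, 2), Pow(Add(12, Z), 2))))
Function('S')(G) = Add(3, Pow(G, 2)) (Function('S')(G) = Add(Pow(G, 2), 3) = Add(3, Pow(G, 2)))
Mul(Function('S')(-5), Function('z')(-13)) = Mul(Add(3, Pow(-5, 2)), Add(Rational(-3, 2), Mul(Rational(1, 2), Pow(Add(12, -13), 2)))) = Mul(Add(3, 25), Add(Rational(-3, 2), Mul(Rational(1, 2), Pow(-1, 2)))) = Mul(28, Add(Rational(-3, 2), Mul(Rational(1, 2), 1))) = Mul(28, Add(Rational(-3, 2), Rational(1, 2))) = Mul(28, -1) = -28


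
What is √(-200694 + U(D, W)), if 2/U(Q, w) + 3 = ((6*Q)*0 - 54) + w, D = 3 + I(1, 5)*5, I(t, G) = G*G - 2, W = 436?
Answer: 4*I*√1801742881/379 ≈ 447.99*I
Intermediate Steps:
I(t, G) = -2 + G² (I(t, G) = G² - 2 = -2 + G²)
D = 118 (D = 3 + (-2 + 5²)*5 = 3 + (-2 + 25)*5 = 3 + 23*5 = 3 + 115 = 118)
U(Q, w) = 2/(-57 + w) (U(Q, w) = 2/(-3 + (((6*Q)*0 - 54) + w)) = 2/(-3 + ((0 - 54) + w)) = 2/(-3 + (-54 + w)) = 2/(-57 + w))
√(-200694 + U(D, W)) = √(-200694 + 2/(-57 + 436)) = √(-200694 + 2/379) = √(-76063024/379) = 4*I*√1801742881/379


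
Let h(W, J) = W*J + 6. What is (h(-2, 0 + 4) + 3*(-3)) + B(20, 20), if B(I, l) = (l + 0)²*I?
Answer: 7989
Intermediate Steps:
B(I, l) = I*l² (B(I, l) = l²*I = I*l²)
h(W, J) = 6 + J*W (h(W, J) = J*W + 6 = 6 + J*W)
(h(-2, 0 + 4) + 3*(-3)) + B(20, 20) = ((6 + (0 + 4)*(-2)) + 3*(-3)) + 20*20² = ((6 + 4*(-2)) - 9) + 20*400 = ((6 - 8) - 9) + 8000 = (-2 - 9) + 8000 = -11 + 8000 = 7989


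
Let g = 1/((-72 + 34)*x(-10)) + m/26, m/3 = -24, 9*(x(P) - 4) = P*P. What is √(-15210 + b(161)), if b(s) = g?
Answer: 3*I*√476845347355/16796 ≈ 123.34*I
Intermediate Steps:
x(P) = 4 + P²/9 (x(P) = 4 + (P*P)/9 = 4 + P²/9)
m = -72 (m = 3*(-24) = -72)
g = -186165/67184 (g = 1/((-72 + 34)*(4 + (⅑)*(-10)²)) - 72/26 = 1/((-38)*(4 + (⅑)*100)) - 72*1/26 = -1/(38*(4 + 100/9)) - 36/13 = -1/(38*136/9) - 36/13 = -1/38*9/136 - 36/13 = -9/5168 - 36/13 = -186165/67184 ≈ -2.7710)
b(s) = -186165/67184
√(-15210 + b(161)) = √(-15210 - 186165/67184) = √(-1022054805/67184) = 3*I*√476845347355/16796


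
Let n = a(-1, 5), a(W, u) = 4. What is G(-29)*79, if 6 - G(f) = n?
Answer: 158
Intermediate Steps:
n = 4
G(f) = 2 (G(f) = 6 - 1*4 = 6 - 4 = 2)
G(-29)*79 = 2*79 = 158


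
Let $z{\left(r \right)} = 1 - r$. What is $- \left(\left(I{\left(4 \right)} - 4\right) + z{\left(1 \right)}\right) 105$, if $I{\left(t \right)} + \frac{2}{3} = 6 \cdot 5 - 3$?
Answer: $-2345$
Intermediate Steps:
$I{\left(t \right)} = \frac{79}{3}$ ($I{\left(t \right)} = - \frac{2}{3} + \left(6 \cdot 5 - 3\right) = - \frac{2}{3} + \left(30 - 3\right) = - \frac{2}{3} + 27 = \frac{79}{3}$)
$- \left(\left(I{\left(4 \right)} - 4\right) + z{\left(1 \right)}\right) 105 = - \left(\left(\frac{79}{3} - 4\right) + \left(1 - 1\right)\right) 105 = - \left(\frac{67}{3} + \left(1 - 1\right)\right) 105 = - \left(\frac{67}{3} + 0\right) 105 = - \frac{67 \cdot 105}{3} = \left(-1\right) 2345 = -2345$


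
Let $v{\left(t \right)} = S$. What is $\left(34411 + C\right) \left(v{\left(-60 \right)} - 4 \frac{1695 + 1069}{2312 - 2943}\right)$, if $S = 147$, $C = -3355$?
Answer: $\frac{3224016528}{631} \approx 5.1094 \cdot 10^{6}$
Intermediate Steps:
$v{\left(t \right)} = 147$
$\left(34411 + C\right) \left(v{\left(-60 \right)} - 4 \frac{1695 + 1069}{2312 - 2943}\right) = \left(34411 - 3355\right) \left(147 - 4 \frac{1695 + 1069}{2312 - 2943}\right) = 31056 \left(147 - 4 \frac{2764}{-631}\right) = 31056 \left(147 - 4 \cdot 2764 \left(- \frac{1}{631}\right)\right) = 31056 \left(147 - - \frac{11056}{631}\right) = 31056 \left(147 + \frac{11056}{631}\right) = 31056 \cdot \frac{103813}{631} = \frac{3224016528}{631}$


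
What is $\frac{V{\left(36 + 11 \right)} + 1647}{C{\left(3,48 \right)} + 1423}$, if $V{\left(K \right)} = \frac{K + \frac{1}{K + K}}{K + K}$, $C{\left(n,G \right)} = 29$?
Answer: $\frac{4852437}{4276624} \approx 1.1346$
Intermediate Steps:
$V{\left(K \right)} = \frac{K + \frac{1}{2 K}}{2 K}$
$\frac{V{\left(36 + 11 \right)} + 1647}{C{\left(3,48 \right)} + 1423} = \frac{\left(\frac{1}{2} + \frac{1}{4 \left(36 + 11\right)^{2}}\right) + 1647}{29 + 1423} = \frac{\left(\frac{1}{2} + \frac{1}{4 \cdot 2209}\right) + 1647}{1452} = \left(\left(\frac{1}{2} + \frac{1}{4} \cdot \frac{1}{2209}\right) + 1647\right) \frac{1}{1452} = \left(\left(\frac{1}{2} + \frac{1}{8836}\right) + 1647\right) \frac{1}{1452} = \left(\frac{4419}{8836} + 1647\right) \frac{1}{1452} = \frac{14557311}{8836} \cdot \frac{1}{1452} = \frac{4852437}{4276624}$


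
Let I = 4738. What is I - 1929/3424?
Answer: 16220983/3424 ≈ 4737.4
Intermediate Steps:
I - 1929/3424 = 4738 - 1929/3424 = 16220983/3424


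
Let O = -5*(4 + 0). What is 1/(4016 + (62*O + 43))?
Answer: 1/2819 ≈ 0.00035474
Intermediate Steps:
O = -20 (O = -5*4 = -20)
1/(4016 + (62*O + 43)) = 1/(4016 + (62*(-20) + 43)) = 1/(4016 + (-1240 + 43)) = 1/(4016 - 1197) = 1/2819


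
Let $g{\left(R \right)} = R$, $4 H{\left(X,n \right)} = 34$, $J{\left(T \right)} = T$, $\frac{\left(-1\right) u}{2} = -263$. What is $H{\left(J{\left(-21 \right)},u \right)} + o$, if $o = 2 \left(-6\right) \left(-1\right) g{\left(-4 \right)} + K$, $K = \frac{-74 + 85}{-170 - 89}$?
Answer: $- \frac{20483}{518} \approx -39.542$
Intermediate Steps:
$u = 526$ ($u = \left(-2\right) \left(-263\right) = 526$)
$K = - \frac{11}{259}$ ($K = \frac{11}{-259} = 11 \left(- \frac{1}{259}\right) = - \frac{11}{259} \approx -0.042471$)
$H{\left(X,n \right)} = \frac{17}{2}$ ($H{\left(X,n \right)} = \frac{1}{4} \cdot 34 = \frac{17}{2}$)
$o = - \frac{12443}{259}$ ($o = 2 \left(-6\right) \left(-1\right) \left(-4\right) - \frac{11}{259} = \left(-12\right) \left(-1\right) \left(-4\right) - \frac{11}{259} = 12 \left(-4\right) - \frac{11}{259} = -48 - \frac{11}{259} = - \frac{12443}{259} \approx -48.042$)
$H{\left(J{\left(-21 \right)},u \right)} + o = \frac{17}{2} - \frac{12443}{259} = - \frac{20483}{518}$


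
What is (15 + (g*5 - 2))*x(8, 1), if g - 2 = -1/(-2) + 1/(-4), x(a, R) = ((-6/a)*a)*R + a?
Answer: 97/2 ≈ 48.500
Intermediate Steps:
x(a, R) = a - 6*R (x(a, R) = -6*R + a = a - 6*R)
g = 9/4 (g = 2 + (-1/(-2) + 1/(-4)) = 2 + (-1*(-½) + 1*(-¼)) = 2 + (½ - ¼) = 2 + ¼ = 9/4 ≈ 2.2500)
(15 + (g*5 - 2))*x(8, 1) = (15 + ((9/4)*5 - 2))*(8 - 6*1) = (15 + (45/4 - 2))*(8 - 6) = (15 + 37/4)*2 = (97/4)*2 = 97/2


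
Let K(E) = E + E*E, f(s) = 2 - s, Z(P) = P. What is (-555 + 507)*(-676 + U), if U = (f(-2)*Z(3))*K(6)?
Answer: 8256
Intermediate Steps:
K(E) = E + E²
U = 504 (U = ((2 - 1*(-2))*3)*(6*(1 + 6)) = ((2 + 2)*3)*(6*7) = (4*3)*42 = 12*42 = 504)
(-555 + 507)*(-676 + U) = (-555 + 507)*(-676 + 504) = -48*(-172) = 8256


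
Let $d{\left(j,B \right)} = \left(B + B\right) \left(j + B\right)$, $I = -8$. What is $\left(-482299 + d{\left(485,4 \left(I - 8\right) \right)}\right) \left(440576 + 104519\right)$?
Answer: $-292272852765$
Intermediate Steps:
$d{\left(j,B \right)} = 2 B \left(B + j\right)$
$\left(-482299 + d{\left(485,4 \left(I - 8\right) \right)}\right) \left(440576 + 104519\right) = \left(-482299 + 2 \cdot 4 \left(-8 - 8\right) \left(4 \left(-8 - 8\right) + 485\right)\right) \left(440576 + 104519\right) = \left(-482299 + 2 \cdot 4 \left(-16\right) \left(4 \left(-16\right) + 485\right)\right) 545095 = \left(-482299 + 2 \left(-64\right) \left(-64 + 485\right)\right) 545095 = \left(-482299 + 2 \left(-64\right) 421\right) 545095 = \left(-482299 - 53888\right) 545095 = \left(-536187\right) 545095 = -292272852765$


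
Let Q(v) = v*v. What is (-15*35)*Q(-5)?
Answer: -13125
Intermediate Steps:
Q(v) = v²
(-15*35)*Q(-5) = -15*35*(-5)² = -525*25 = -13125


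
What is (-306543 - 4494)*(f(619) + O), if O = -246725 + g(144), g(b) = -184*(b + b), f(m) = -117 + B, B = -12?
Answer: 93263200302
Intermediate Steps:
f(m) = -129 (f(m) = -117 - 12 = -129)
g(b) = -368*b
O = -299717 (O = -246725 - 368*144 = -246725 - 52992 = -299717)
(-306543 - 4494)*(f(619) + O) = (-306543 - 4494)*(-129 - 299717) = -311037*(-299846) = 93263200302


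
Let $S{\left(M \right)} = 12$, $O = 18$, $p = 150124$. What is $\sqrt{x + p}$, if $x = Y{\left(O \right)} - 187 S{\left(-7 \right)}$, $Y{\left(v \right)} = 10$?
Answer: $\sqrt{147890} \approx 384.56$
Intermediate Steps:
$x = -2234$ ($x = 10 - 2244 = -2234$)
$\sqrt{x + p} = \sqrt{-2234 + 150124} = \sqrt{147890}$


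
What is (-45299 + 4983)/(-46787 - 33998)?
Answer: 40316/80785 ≈ 0.49905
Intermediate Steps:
(-45299 + 4983)/(-46787 - 33998) = -40316/(-80785) = -40316*(-1/80785) = 40316/80785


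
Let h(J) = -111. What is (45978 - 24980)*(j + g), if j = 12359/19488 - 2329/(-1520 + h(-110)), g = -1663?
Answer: -79181643447331/2270352 ≈ -3.4876e+7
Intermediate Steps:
j = 9363583/4540704 (j = 12359/19488 - 2329/(-1520 - 111) = 12359*(1/19488) - 2329/(-1631) = 12359/19488 - 2329*(-1/1631) = 12359/19488 + 2329/1631 = 9363583/4540704 ≈ 2.0621)
(45978 - 24980)*(j + g) = (45978 - 24980)*(9363583/4540704 - 1663) = 20998*(-7541827169/4540704) = -79181643447331/2270352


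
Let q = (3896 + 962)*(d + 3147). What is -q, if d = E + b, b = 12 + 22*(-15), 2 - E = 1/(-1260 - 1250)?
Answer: -17260014919/1255 ≈ -1.3753e+7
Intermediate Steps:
E = 5021/2510 (E = 2 - 1/(-1260 - 1250) = 2 - 1/(-2510) = 2 - 1*(-1/2510) = 2 + 1/2510 = 5021/2510 ≈ 2.0004)
b = -318 (b = 12 - 330 = -318)
d = -793159/2510 (d = 5021/2510 - 318 = -793159/2510 ≈ -316.00)
q = 17260014919/1255 (q = (3896 + 962)*(-793159/2510 + 3147) = 4858*(7105811/2510) = 17260014919/1255 ≈ 1.3753e+7)
-q = -1*17260014919/1255 = -17260014919/1255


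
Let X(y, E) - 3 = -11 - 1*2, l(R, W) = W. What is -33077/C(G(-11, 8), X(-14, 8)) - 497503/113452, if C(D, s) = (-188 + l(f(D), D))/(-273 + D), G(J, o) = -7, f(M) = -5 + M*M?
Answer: -210167903641/4424628 ≈ -47500.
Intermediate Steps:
f(M) = -5 + M²
X(y, E) = -10 (X(y, E) = 3 + (-11 - 1*2) = 3 + (-11 - 2) = 3 - 13 = -10)
C(D, s) = (-188 + D)/(-273 + D)
-33077/C(G(-11, 8), X(-14, 8)) - 497503/113452 = -33077*(-273 - 7)/(-188 - 7) - 497503/113452 = -33077/(-195/(-280)) - 497503*1/113452 = -33077/((-1/280*(-195))) - 497503/113452 = -33077/39/56 - 497503/113452 = -33077*56/39 - 497503/113452 = -1852312/39 - 497503/113452 = -210167903641/4424628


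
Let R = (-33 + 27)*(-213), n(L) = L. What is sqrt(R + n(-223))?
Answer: sqrt(1055) ≈ 32.481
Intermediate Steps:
R = 1278 (R = -6*(-213) = 1278)
sqrt(R + n(-223)) = sqrt(1278 - 223) = sqrt(1055)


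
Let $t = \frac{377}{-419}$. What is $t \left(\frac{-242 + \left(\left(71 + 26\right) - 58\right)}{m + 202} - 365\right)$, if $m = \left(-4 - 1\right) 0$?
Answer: $\frac{27872741}{84638} \approx 329.32$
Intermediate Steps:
$m = 0$ ($m = \left(-5\right) 0 = 0$)
$t = - \frac{377}{419}$ ($t = 377 \left(- \frac{1}{419}\right) = - \frac{377}{419} \approx -0.89976$)
$t \left(\frac{-242 + \left(\left(71 + 26\right) - 58\right)}{m + 202} - 365\right) = - \frac{377 \left(\frac{-242 + \left(\left(71 + 26\right) - 58\right)}{0 + 202} - 365\right)}{419} = - \frac{377 \left(\frac{-242 + \left(97 - 58\right)}{202} - 365\right)}{419} = - \frac{377 \left(\left(-242 + 39\right) \frac{1}{202} - 365\right)}{419} = - \frac{377 \left(\left(-203\right) \frac{1}{202} - 365\right)}{419} = - \frac{377 \left(- \frac{203}{202} - 365\right)}{419} = \left(- \frac{377}{419}\right) \left(- \frac{73933}{202}\right) = \frac{27872741}{84638}$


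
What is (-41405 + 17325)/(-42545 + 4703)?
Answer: 1720/2703 ≈ 0.63633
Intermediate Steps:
(-41405 + 17325)/(-42545 + 4703) = -24080/(-37842) = -24080*(-1/37842) = 1720/2703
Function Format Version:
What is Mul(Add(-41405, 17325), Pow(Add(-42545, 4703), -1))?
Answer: Rational(1720, 2703) ≈ 0.63633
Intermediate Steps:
Mul(Add(-41405, 17325), Pow(Add(-42545, 4703), -1)) = Mul(-24080, Pow(-37842, -1)) = Mul(-24080, Rational(-1, 37842)) = Rational(1720, 2703)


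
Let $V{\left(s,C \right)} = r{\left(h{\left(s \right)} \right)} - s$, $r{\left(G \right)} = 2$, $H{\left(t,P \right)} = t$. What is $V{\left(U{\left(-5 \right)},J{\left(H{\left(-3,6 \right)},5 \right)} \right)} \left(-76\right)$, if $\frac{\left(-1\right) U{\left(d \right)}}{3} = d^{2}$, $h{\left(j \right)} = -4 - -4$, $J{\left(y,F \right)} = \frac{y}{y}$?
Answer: $-5852$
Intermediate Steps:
$J{\left(y,F \right)} = 1$
$h{\left(j \right)} = 0$ ($h{\left(j \right)} = -4 + 4 = 0$)
$U{\left(d \right)} = - 3 d^{2}$
$V{\left(s,C \right)} = 2 - s$
$V{\left(U{\left(-5 \right)},J{\left(H{\left(-3,6 \right)},5 \right)} \right)} \left(-76\right) = \left(2 - - 3 \left(-5\right)^{2}\right) \left(-76\right) = \left(2 - \left(-3\right) 25\right) \left(-76\right) = \left(2 - -75\right) \left(-76\right) = \left(2 + 75\right) \left(-76\right) = 77 \left(-76\right) = -5852$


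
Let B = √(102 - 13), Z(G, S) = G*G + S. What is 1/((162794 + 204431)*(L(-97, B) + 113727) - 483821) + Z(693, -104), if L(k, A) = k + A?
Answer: 836012611536325002250768249/1741166963180549543416 - 367225*√89/1741166963180549543416 ≈ 4.8015e+5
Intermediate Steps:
Z(G, S) = S + G² (Z(G, S) = G² + S = S + G²)
B = √89 ≈ 9.4340
L(k, A) = A + k
1/((162794 + 204431)*(L(-97, B) + 113727) - 483821) + Z(693, -104) = 1/((162794 + 204431)*((√89 - 97) + 113727) - 483821) + (-104 + 693²) = 1/(367225*((-97 + √89) + 113727) - 483821) + (-104 + 480249) = 1/(367225*(113630 + √89) - 483821) + 480145 = 1/((41727776750 + 367225*√89) - 483821) + 480145 = 1/(41727292929 + 367225*√89) + 480145 = 480145 + 1/(41727292929 + 367225*√89)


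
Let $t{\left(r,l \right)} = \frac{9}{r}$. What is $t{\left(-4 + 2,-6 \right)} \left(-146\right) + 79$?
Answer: $736$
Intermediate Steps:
$t{\left(-4 + 2,-6 \right)} \left(-146\right) + 79 = \frac{9}{-4 + 2} \left(-146\right) + 79 = \frac{9}{-2} \left(-146\right) + 79 = 9 \left(- \frac{1}{2}\right) \left(-146\right) + 79 = \left(- \frac{9}{2}\right) \left(-146\right) + 79 = 657 + 79 = 736$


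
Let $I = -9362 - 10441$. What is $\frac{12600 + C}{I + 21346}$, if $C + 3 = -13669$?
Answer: $- \frac{1072}{1543} \approx -0.69475$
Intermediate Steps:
$C = -13672$ ($C = -3 - 13669 = -13672$)
$I = -19803$
$\frac{12600 + C}{I + 21346} = \frac{12600 - 13672}{-19803 + 21346} = - \frac{1072}{1543}$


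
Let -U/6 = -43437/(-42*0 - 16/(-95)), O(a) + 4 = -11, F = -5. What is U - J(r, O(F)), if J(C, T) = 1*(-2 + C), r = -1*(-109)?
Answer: 12378689/8 ≈ 1.5473e+6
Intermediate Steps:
O(a) = -15 (O(a) = -4 - 11 = -15)
r = 109
J(C, T) = -2 + C
U = 12379545/8 (U = -(-260622)/(-42*0 - 16/(-95)) = -(-260622)/(0 - 16*(-1/95)) = -(-260622)/(0 + 16/95) = -(-260622)/16/95 = -(-260622)*95/16 = -6*(-4126515/16) = 12379545/8 ≈ 1.5474e+6)
U - J(r, O(F)) = 12379545/8 - (-2 + 109) = 12379545/8 - 1*107 = 12379545/8 - 107 = 12378689/8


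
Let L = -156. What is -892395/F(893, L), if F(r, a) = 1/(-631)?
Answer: 563101245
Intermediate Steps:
F(r, a) = -1/631
-892395/F(893, L) = -892395/(-1/631) = -892395*(-631) = 563101245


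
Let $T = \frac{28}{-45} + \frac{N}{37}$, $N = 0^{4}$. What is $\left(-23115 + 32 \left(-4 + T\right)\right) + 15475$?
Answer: $- \frac{350456}{45} \approx -7787.9$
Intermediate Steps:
$N = 0$
$T = - \frac{28}{45}$ ($T = \frac{28}{-45} + \frac{0}{37} = 28 \left(- \frac{1}{45}\right) + 0 \cdot \frac{1}{37} = - \frac{28}{45} + 0 = - \frac{28}{45} \approx -0.62222$)
$\left(-23115 + 32 \left(-4 + T\right)\right) + 15475 = \left(-23115 + 32 \left(-4 - \frac{28}{45}\right)\right) + 15475 = \left(-23115 + 32 \left(- \frac{208}{45}\right)\right) + 15475 = \left(-23115 - \frac{6656}{45}\right) + 15475 = - \frac{1046831}{45} + 15475 = - \frac{350456}{45}$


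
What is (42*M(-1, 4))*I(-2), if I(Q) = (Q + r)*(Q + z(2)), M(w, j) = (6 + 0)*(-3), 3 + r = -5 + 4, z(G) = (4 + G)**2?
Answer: 154224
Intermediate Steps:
r = -4 (r = -3 + (-5 + 4) = -3 - 1 = -4)
M(w, j) = -18 (M(w, j) = 6*(-3) = -18)
I(Q) = (-4 + Q)*(36 + Q) (I(Q) = (Q - 4)*(Q + (4 + 2)**2) = (-4 + Q)*(Q + 6**2) = (-4 + Q)*(Q + 36) = (-4 + Q)*(36 + Q))
(42*M(-1, 4))*I(-2) = (42*(-18))*(-144 + (-2)**2 + 32*(-2)) = -756*(-144 + 4 - 64) = -756*(-204) = 154224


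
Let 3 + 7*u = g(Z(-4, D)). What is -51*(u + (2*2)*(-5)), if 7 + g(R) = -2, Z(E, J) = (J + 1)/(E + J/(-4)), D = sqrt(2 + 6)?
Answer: 7752/7 ≈ 1107.4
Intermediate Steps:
D = 2*sqrt(2) (D = sqrt(8) = 2*sqrt(2) ≈ 2.8284)
Z(E, J) = (1 + J)/(E - J/4) (Z(E, J) = (1 + J)/(E + J*(-1/4)) = (1 + J)/(E - J/4))
g(R) = -9 (g(R) = -7 - 2 = -9)
u = -12/7 (u = -3/7 + (1/7)*(-9) = -3/7 - 9/7 = -12/7 ≈ -1.7143)
-51*(u + (2*2)*(-5)) = -51*(-12/7 + (2*2)*(-5)) = -51*(-12/7 + 4*(-5)) = -51*(-12/7 - 20) = -51*(-152/7) = 7752/7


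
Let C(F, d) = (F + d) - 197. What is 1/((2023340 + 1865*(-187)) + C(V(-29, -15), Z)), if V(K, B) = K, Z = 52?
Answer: 1/1674411 ≈ 5.9723e-7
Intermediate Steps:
C(F, d) = -197 + F + d
1/((2023340 + 1865*(-187)) + C(V(-29, -15), Z)) = 1/((2023340 + 1865*(-187)) + (-197 - 29 + 52)) = 1/((2023340 - 348755) - 174) = 1/(1674585 - 174) = 1/1674411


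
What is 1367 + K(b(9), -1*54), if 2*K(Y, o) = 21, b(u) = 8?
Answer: 2755/2 ≈ 1377.5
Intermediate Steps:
K(Y, o) = 21/2 (K(Y, o) = (½)*21 = 21/2)
1367 + K(b(9), -1*54) = 1367 + 21/2 = 2755/2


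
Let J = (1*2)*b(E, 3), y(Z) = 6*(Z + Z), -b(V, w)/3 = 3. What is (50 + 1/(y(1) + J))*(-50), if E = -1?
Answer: -7475/3 ≈ -2491.7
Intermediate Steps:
b(V, w) = -9 (b(V, w) = -3*3 = -9)
y(Z) = 12*Z (y(Z) = 6*(2*Z) = 12*Z)
J = -18 (J = (1*2)*(-9) = 2*(-9) = -18)
(50 + 1/(y(1) + J))*(-50) = (50 + 1/(12*1 - 18))*(-50) = (50 + 1/(12 - 18))*(-50) = (50 + 1/(-6))*(-50) = (50 - 1/6)*(-50) = (299/6)*(-50) = -7475/3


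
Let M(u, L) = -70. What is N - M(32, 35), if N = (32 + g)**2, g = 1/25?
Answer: 685351/625 ≈ 1096.6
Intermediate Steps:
g = 1/25 ≈ 0.040000
N = 641601/625 (N = (32 + 1/25)**2 = (801/25)**2 = 641601/625 ≈ 1026.6)
N - M(32, 35) = 641601/625 - 1*(-70) = 641601/625 + 70 = 685351/625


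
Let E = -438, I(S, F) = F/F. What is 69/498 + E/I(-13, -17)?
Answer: -72685/166 ≈ -437.86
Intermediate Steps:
I(S, F) = 1
69/498 + E/I(-13, -17) = 69/498 - 438/1 = 69*(1/498) - 438*1 = 23/166 - 438 = -72685/166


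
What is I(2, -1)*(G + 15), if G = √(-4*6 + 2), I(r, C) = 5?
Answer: 75 + 5*I*√22 ≈ 75.0 + 23.452*I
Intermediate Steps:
G = I*√22 (G = √(-24 + 2) = √(-22) = I*√22 ≈ 4.6904*I)
I(2, -1)*(G + 15) = 5*(I*√22 + 15) = 5*(15 + I*√22) = 75 + 5*I*√22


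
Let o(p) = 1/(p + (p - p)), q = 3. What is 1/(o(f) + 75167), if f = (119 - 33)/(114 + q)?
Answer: 86/6464479 ≈ 1.3303e-5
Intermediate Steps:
f = 86/117 (f = (119 - 33)/(114 + 3) = 86/117 ≈ 0.73504)
o(p) = 1/p (o(p) = 1/(p + 0) = 1/p)
1/(o(f) + 75167) = 1/(1/(86/117) + 75167) = 1/(117/86 + 75167) = 1/(6464479/86) = 86/6464479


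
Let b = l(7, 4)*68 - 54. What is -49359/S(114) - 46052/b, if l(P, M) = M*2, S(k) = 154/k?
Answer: -98724491/2695 ≈ -36632.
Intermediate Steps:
l(P, M) = 2*M
b = 490 (b = (2*4)*68 - 54 = 8*68 - 54 = 544 - 54 = 490)
-49359/S(114) - 46052/b = -49359/(154/114) - 46052/490 = -49359/(154*(1/114)) - 46052*1/490 = -49359/77/57 - 23026/245 = -49359*57/77 - 23026/245 = -2813463/77 - 23026/245 = -98724491/2695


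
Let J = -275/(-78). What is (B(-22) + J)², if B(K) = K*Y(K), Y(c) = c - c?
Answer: 75625/6084 ≈ 12.430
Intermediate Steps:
Y(c) = 0
J = 275/78 (J = -275*(-1/78) = 275/78 ≈ 3.5256)
B(K) = 0 (B(K) = K*0 = 0)
(B(-22) + J)² = (0 + 275/78)² = (275/78)² = 75625/6084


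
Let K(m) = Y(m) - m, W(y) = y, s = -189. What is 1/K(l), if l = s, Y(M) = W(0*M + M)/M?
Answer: 1/190 ≈ 0.0052632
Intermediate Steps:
Y(M) = 1 (Y(M) = (0*M + M)/M = (0 + M)/M = M/M = 1)
l = -189
K(m) = 1 - m
1/K(l) = 1/(1 - 1*(-189)) = 1/(1 + 189) = 1/190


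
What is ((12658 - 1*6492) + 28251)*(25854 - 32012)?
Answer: -211939886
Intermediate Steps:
((12658 - 1*6492) + 28251)*(25854 - 32012) = ((12658 - 6492) + 28251)*(-6158) = (6166 + 28251)*(-6158) = 34417*(-6158) = -211939886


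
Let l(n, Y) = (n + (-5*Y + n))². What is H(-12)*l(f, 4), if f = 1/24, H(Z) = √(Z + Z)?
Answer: 57121*I*√6/72 ≈ 1943.3*I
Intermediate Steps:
H(Z) = √2*√Z (H(Z) = √(2*Z) = √2*√Z)
f = 1/24 ≈ 0.041667
l(n, Y) = (-5*Y + 2*n)² (l(n, Y) = (n + (n - 5*Y))² = (-5*Y + 2*n)²)
H(-12)*l(f, 4) = (√2*√(-12))*(-2*1/24 + 5*4)² = (√2*(2*I*√3))*(-1/12 + 20)² = (2*I*√6)*(239/12)² = (2*I*√6)*(57121/144) = 57121*I*√6/72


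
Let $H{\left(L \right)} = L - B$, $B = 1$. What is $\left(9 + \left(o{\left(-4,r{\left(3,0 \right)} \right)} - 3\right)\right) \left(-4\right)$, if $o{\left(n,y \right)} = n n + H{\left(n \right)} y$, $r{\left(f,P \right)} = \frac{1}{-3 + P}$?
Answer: $- \frac{284}{3} \approx -94.667$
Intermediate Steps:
$H{\left(L \right)} = -1 + L$ ($H{\left(L \right)} = L - 1 = -1 + L$)
$o{\left(n,y \right)} = n^{2} + y \left(-1 + n\right)$ ($o{\left(n,y \right)} = n n + \left(-1 + n\right) y = n^{2} + y \left(-1 + n\right)$)
$\left(9 + \left(o{\left(-4,r{\left(3,0 \right)} \right)} - 3\right)\right) \left(-4\right) = \left(9 + \left(\left(\left(-4\right)^{2} + \frac{-1 - 4}{-3 + 0}\right) - 3\right)\right) \left(-4\right) = \left(9 + \left(\left(16 + \frac{1}{-3} \left(-5\right)\right) - 3\right)\right) \left(-4\right) = \left(9 + \left(\left(16 - - \frac{5}{3}\right) - 3\right)\right) \left(-4\right) = \left(9 + \left(\left(16 + \frac{5}{3}\right) - 3\right)\right) \left(-4\right) = \left(9 + \left(\frac{53}{3} - 3\right)\right) \left(-4\right) = \left(9 + \frac{44}{3}\right) \left(-4\right) = \frac{71}{3} \left(-4\right) = - \frac{284}{3}$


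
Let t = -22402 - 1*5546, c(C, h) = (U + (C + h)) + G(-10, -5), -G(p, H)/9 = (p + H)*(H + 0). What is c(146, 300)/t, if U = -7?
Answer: 59/6987 ≈ 0.0084442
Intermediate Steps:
G(p, H) = -9*H*(H + p) (G(p, H) = -9*(p + H)*(H + 0) = -9*(H + p)*H = -9*H*(H + p))
c(C, h) = -682 + C + h (c(C, h) = (-7 + (C + h)) - 9*(-5)*(-5 - 10) = (-7 + C + h) - 9*(-5)*(-15) = (-7 + C + h) - 675 = -682 + C + h)
t = -27948 (t = -22402 - 5546 = -27948)
c(146, 300)/t = (-682 + 146 + 300)/(-27948) = -236*(-1/27948) = 59/6987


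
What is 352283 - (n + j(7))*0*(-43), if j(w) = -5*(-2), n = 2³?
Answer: 352283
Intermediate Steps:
n = 8
j(w) = 10
352283 - (n + j(7))*0*(-43) = 352283 - (8 + 10)*0*(-43) = 352283 - 18*0 = 352283 - 1*0 = 352283 + 0 = 352283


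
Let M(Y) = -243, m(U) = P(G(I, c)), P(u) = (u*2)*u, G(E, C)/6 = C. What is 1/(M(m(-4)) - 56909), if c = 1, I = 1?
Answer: -1/57152 ≈ -1.7497e-5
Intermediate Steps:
G(E, C) = 6*C
P(u) = 2*u² (P(u) = (2*u)*u = 2*u²)
m(U) = 72 (m(U) = 2*(6*1)² = 2*6² = 2*36 = 72)
1/(M(m(-4)) - 56909) = 1/(-243 - 56909) = 1/(-57152) = -1/57152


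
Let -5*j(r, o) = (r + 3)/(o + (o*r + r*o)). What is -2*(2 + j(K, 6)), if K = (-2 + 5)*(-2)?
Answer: -219/55 ≈ -3.9818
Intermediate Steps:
K = -6 (K = 3*(-2) = -6)
j(r, o) = -(3 + r)/(5*(o + 2*o*r)) (j(r, o) = -(r + 3)/(5*(o + (o*r + r*o))) = -(3 + r)/(5*(o + (o*r + o*r))) = -(3 + r)/(5*(o + 2*o*r)))
-2*(2 + j(K, 6)) = -2*(2 + (⅕)*(-3 - 1*(-6))/(6*(1 + 2*(-6)))) = -2*(2 + (⅕)*(⅙)*(-3 + 6)/(1 - 12)) = -2*(2 + (⅕)*(⅙)*3/(-11)) = -2*(2 + (⅕)*(⅙)*(-1/11)*3) = -2*(2 - 1/110) = -2*219/110 = -219/55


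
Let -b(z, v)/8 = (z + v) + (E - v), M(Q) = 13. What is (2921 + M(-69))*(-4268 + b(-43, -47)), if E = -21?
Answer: -11020104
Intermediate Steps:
b(z, v) = 168 - 8*z (b(z, v) = -8*((z + v) + (-21 - v)) = -8*((v + z) + (-21 - v)) = -8*(-21 + z) = 168 - 8*z)
(2921 + M(-69))*(-4268 + b(-43, -47)) = (2921 + 13)*(-4268 + (168 - 8*(-43))) = 2934*(-4268 + (168 + 344)) = 2934*(-4268 + 512) = 2934*(-3756) = -11020104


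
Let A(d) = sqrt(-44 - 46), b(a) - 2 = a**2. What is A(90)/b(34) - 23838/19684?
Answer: -11919/9842 + I*sqrt(10)/386 ≈ -1.211 + 0.0081924*I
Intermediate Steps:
b(a) = 2 + a**2
A(d) = 3*I*sqrt(10) (A(d) = sqrt(-90) = 3*I*sqrt(10))
A(90)/b(34) - 23838/19684 = (3*I*sqrt(10))/(2 + 34**2) - 23838/19684 = (3*I*sqrt(10))/(2 + 1156) - 23838*1/19684 = (3*I*sqrt(10))/1158 - 11919/9842 = (3*I*sqrt(10))*(1/1158) - 11919/9842 = I*sqrt(10)/386 - 11919/9842 = -11919/9842 + I*sqrt(10)/386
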